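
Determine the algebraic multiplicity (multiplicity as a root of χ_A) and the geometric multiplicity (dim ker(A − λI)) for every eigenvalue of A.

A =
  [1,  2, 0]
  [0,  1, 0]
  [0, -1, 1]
λ = 1: alg = 3, geom = 2

Step 1 — factor the characteristic polynomial to read off the algebraic multiplicities:
  χ_A(x) = (x - 1)^3

Step 2 — compute geometric multiplicities via the rank-nullity identity g(λ) = n − rank(A − λI):
  rank(A − (1)·I) = 1, so dim ker(A − (1)·I) = n − 1 = 2

Summary:
  λ = 1: algebraic multiplicity = 3, geometric multiplicity = 2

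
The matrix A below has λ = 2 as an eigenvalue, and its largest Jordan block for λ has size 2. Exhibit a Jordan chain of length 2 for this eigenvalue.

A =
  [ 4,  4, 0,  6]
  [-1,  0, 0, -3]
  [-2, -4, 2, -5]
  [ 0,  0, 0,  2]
A Jordan chain for λ = 2 of length 2:
v_1 = (2, -1, -2, 0)ᵀ
v_2 = (1, 0, 0, 0)ᵀ

Let N = A − (2)·I. We want v_2 with N^2 v_2 = 0 but N^1 v_2 ≠ 0; then v_{j-1} := N · v_j for j = 2, …, 2.

Pick v_2 = (1, 0, 0, 0)ᵀ.
Then v_1 = N · v_2 = (2, -1, -2, 0)ᵀ.

Sanity check: (A − (2)·I) v_1 = (0, 0, 0, 0)ᵀ = 0. ✓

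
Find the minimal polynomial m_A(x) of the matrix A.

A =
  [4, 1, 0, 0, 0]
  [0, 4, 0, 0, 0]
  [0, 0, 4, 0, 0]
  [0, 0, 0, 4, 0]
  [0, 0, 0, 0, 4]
x^2 - 8*x + 16

The characteristic polynomial is χ_A(x) = (x - 4)^5, so the eigenvalues are known. The minimal polynomial is
  m_A(x) = Π_λ (x − λ)^{k_λ}
where k_λ is the size of the *largest* Jordan block for λ (equivalently, the smallest k with (A − λI)^k v = 0 for every generalised eigenvector v of λ).

  λ = 4: largest Jordan block has size 2, contributing (x − 4)^2

So m_A(x) = (x - 4)^2 = x^2 - 8*x + 16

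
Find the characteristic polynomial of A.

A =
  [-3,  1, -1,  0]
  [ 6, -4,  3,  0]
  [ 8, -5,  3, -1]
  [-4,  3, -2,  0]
x^4 + 4*x^3 + 6*x^2 + 4*x + 1

Expanding det(x·I − A) (e.g. by cofactor expansion or by noting that A is similar to its Jordan form J, which has the same characteristic polynomial as A) gives
  χ_A(x) = x^4 + 4*x^3 + 6*x^2 + 4*x + 1
which factors as (x + 1)^4. The eigenvalues (with algebraic multiplicities) are λ = -1 with multiplicity 4.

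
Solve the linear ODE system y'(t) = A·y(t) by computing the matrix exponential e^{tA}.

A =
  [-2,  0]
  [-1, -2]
e^{tA} =
  [exp(-2*t), 0]
  [-t*exp(-2*t), exp(-2*t)]

Strategy: write A = P · J · P⁻¹ where J is a Jordan canonical form, so e^{tA} = P · e^{tJ} · P⁻¹, and e^{tJ} can be computed block-by-block.

A has Jordan form
J =
  [-2,  1]
  [ 0, -2]
(up to reordering of blocks).

Per-block formulas:
  For a 2×2 Jordan block J_2(-2): exp(t · J_2(-2)) = e^(-2t)·(I + t·N), where N is the 2×2 nilpotent shift.

After assembling e^{tJ} and conjugating by P, we get:

e^{tA} =
  [exp(-2*t), 0]
  [-t*exp(-2*t), exp(-2*t)]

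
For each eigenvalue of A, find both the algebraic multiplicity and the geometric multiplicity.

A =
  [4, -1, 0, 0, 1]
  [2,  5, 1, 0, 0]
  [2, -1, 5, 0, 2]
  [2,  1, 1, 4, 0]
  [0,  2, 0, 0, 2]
λ = 4: alg = 5, geom = 3

Step 1 — factor the characteristic polynomial to read off the algebraic multiplicities:
  χ_A(x) = (x - 4)^5

Step 2 — compute geometric multiplicities via the rank-nullity identity g(λ) = n − rank(A − λI):
  rank(A − (4)·I) = 2, so dim ker(A − (4)·I) = n − 2 = 3

Summary:
  λ = 4: algebraic multiplicity = 5, geometric multiplicity = 3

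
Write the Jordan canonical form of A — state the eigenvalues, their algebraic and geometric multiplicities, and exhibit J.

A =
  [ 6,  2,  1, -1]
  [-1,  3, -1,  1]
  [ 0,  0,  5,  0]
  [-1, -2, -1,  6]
J_2(5) ⊕ J_1(5) ⊕ J_1(5)

The characteristic polynomial is
  det(x·I − A) = x^4 - 20*x^3 + 150*x^2 - 500*x + 625 = (x - 5)^4

Eigenvalues and multiplicities (the geometric multiplicity of λ is n − rank(A − λI), which equals the number of Jordan blocks for λ):
  λ = 5: algebraic multiplicity = 4, geometric multiplicity = 3

Determining the block sizes for each eigenvalue:
  λ = 5: 3 blocks summing to 4 forces exactly one block of size 2 and the rest size 1 → block sizes [2, 1, 1]

Assembling the blocks gives a Jordan form
J =
  [5, 1, 0, 0]
  [0, 5, 0, 0]
  [0, 0, 5, 0]
  [0, 0, 0, 5]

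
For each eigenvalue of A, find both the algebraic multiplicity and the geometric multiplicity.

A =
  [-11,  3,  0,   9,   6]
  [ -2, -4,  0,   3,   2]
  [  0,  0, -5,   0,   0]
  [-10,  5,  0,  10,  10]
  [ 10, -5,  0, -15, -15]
λ = -5: alg = 5, geom = 4

Step 1 — factor the characteristic polynomial to read off the algebraic multiplicities:
  χ_A(x) = (x + 5)^5

Step 2 — compute geometric multiplicities via the rank-nullity identity g(λ) = n − rank(A − λI):
  rank(A − (-5)·I) = 1, so dim ker(A − (-5)·I) = n − 1 = 4

Summary:
  λ = -5: algebraic multiplicity = 5, geometric multiplicity = 4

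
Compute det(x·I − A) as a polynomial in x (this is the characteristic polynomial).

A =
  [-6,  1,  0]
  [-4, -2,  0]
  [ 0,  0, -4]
x^3 + 12*x^2 + 48*x + 64

Expanding det(x·I − A) (e.g. by cofactor expansion or by noting that A is similar to its Jordan form J, which has the same characteristic polynomial as A) gives
  χ_A(x) = x^3 + 12*x^2 + 48*x + 64
which factors as (x + 4)^3. The eigenvalues (with algebraic multiplicities) are λ = -4 with multiplicity 3.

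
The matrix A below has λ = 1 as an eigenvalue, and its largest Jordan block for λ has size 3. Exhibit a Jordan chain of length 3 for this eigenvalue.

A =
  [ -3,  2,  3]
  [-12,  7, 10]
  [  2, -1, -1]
A Jordan chain for λ = 1 of length 3:
v_1 = (-2, -4, 0)ᵀ
v_2 = (-4, -12, 2)ᵀ
v_3 = (1, 0, 0)ᵀ

Let N = A − (1)·I. We want v_3 with N^3 v_3 = 0 but N^2 v_3 ≠ 0; then v_{j-1} := N · v_j for j = 3, …, 2.

Pick v_3 = (1, 0, 0)ᵀ.
Then v_2 = N · v_3 = (-4, -12, 2)ᵀ.
Then v_1 = N · v_2 = (-2, -4, 0)ᵀ.

Sanity check: (A − (1)·I) v_1 = (0, 0, 0)ᵀ = 0. ✓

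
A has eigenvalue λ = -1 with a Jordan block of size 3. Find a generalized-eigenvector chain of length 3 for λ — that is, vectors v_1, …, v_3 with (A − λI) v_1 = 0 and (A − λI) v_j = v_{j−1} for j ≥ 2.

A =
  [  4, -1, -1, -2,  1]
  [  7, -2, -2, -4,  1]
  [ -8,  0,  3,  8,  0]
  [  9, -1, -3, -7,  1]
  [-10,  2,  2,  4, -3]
A Jordan chain for λ = -1 of length 3:
v_1 = (-2, -2, 0, -2, 4)ᵀ
v_2 = (5, 7, -8, 9, -10)ᵀ
v_3 = (1, 0, 0, 0, 0)ᵀ

Let N = A − (-1)·I. We want v_3 with N^3 v_3 = 0 but N^2 v_3 ≠ 0; then v_{j-1} := N · v_j for j = 3, …, 2.

Pick v_3 = (1, 0, 0, 0, 0)ᵀ.
Then v_2 = N · v_3 = (5, 7, -8, 9, -10)ᵀ.
Then v_1 = N · v_2 = (-2, -2, 0, -2, 4)ᵀ.

Sanity check: (A − (-1)·I) v_1 = (0, 0, 0, 0, 0)ᵀ = 0. ✓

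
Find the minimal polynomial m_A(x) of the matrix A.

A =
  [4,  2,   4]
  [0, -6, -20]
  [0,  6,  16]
x^2 - 10*x + 24

The characteristic polynomial is χ_A(x) = (x - 6)*(x - 4)^2, so the eigenvalues are known. The minimal polynomial is
  m_A(x) = Π_λ (x − λ)^{k_λ}
where k_λ is the size of the *largest* Jordan block for λ (equivalently, the smallest k with (A − λI)^k v = 0 for every generalised eigenvector v of λ).

  λ = 4: largest Jordan block has size 1, contributing (x − 4)
  λ = 6: largest Jordan block has size 1, contributing (x − 6)

So m_A(x) = (x - 6)*(x - 4) = x^2 - 10*x + 24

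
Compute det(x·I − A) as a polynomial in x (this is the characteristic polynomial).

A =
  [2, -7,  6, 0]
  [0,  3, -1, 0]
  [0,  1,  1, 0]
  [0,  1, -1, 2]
x^4 - 8*x^3 + 24*x^2 - 32*x + 16

Expanding det(x·I − A) (e.g. by cofactor expansion or by noting that A is similar to its Jordan form J, which has the same characteristic polynomial as A) gives
  χ_A(x) = x^4 - 8*x^3 + 24*x^2 - 32*x + 16
which factors as (x - 2)^4. The eigenvalues (with algebraic multiplicities) are λ = 2 with multiplicity 4.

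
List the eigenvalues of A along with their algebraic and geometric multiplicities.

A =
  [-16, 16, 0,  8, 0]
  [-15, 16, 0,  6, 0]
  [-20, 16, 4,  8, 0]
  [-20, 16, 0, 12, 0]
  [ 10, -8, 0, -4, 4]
λ = 4: alg = 5, geom = 4

Step 1 — factor the characteristic polynomial to read off the algebraic multiplicities:
  χ_A(x) = (x - 4)^5

Step 2 — compute geometric multiplicities via the rank-nullity identity g(λ) = n − rank(A − λI):
  rank(A − (4)·I) = 1, so dim ker(A − (4)·I) = n − 1 = 4

Summary:
  λ = 4: algebraic multiplicity = 5, geometric multiplicity = 4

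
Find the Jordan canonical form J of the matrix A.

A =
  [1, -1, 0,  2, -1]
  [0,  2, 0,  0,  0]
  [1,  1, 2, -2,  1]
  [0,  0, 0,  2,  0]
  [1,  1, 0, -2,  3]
J_2(2) ⊕ J_1(2) ⊕ J_1(2) ⊕ J_1(2)

The characteristic polynomial is
  det(x·I − A) = x^5 - 10*x^4 + 40*x^3 - 80*x^2 + 80*x - 32 = (x - 2)^5

Eigenvalues and multiplicities (the geometric multiplicity of λ is n − rank(A − λI), which equals the number of Jordan blocks for λ):
  λ = 2: algebraic multiplicity = 5, geometric multiplicity = 4

Determining the block sizes for each eigenvalue:
  λ = 2: 4 blocks summing to 5 forces exactly one block of size 2 and the rest size 1 → block sizes [2, 1, 1, 1]

Assembling the blocks gives a Jordan form
J =
  [2, 1, 0, 0, 0]
  [0, 2, 0, 0, 0]
  [0, 0, 2, 0, 0]
  [0, 0, 0, 2, 0]
  [0, 0, 0, 0, 2]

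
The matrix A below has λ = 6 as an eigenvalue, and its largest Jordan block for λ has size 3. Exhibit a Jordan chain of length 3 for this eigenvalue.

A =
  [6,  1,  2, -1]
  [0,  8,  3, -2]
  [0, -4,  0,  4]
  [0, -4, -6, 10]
A Jordan chain for λ = 6 of length 3:
v_1 = (-2, 0, 0, 0)ᵀ
v_2 = (1, 2, -4, -4)ᵀ
v_3 = (0, 1, 0, 0)ᵀ

Let N = A − (6)·I. We want v_3 with N^3 v_3 = 0 but N^2 v_3 ≠ 0; then v_{j-1} := N · v_j for j = 3, …, 2.

Pick v_3 = (0, 1, 0, 0)ᵀ.
Then v_2 = N · v_3 = (1, 2, -4, -4)ᵀ.
Then v_1 = N · v_2 = (-2, 0, 0, 0)ᵀ.

Sanity check: (A − (6)·I) v_1 = (0, 0, 0, 0)ᵀ = 0. ✓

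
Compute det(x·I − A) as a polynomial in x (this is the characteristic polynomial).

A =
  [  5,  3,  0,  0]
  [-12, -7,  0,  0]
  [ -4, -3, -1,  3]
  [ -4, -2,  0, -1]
x^4 + 4*x^3 + 6*x^2 + 4*x + 1

Expanding det(x·I − A) (e.g. by cofactor expansion or by noting that A is similar to its Jordan form J, which has the same characteristic polynomial as A) gives
  χ_A(x) = x^4 + 4*x^3 + 6*x^2 + 4*x + 1
which factors as (x + 1)^4. The eigenvalues (with algebraic multiplicities) are λ = -1 with multiplicity 4.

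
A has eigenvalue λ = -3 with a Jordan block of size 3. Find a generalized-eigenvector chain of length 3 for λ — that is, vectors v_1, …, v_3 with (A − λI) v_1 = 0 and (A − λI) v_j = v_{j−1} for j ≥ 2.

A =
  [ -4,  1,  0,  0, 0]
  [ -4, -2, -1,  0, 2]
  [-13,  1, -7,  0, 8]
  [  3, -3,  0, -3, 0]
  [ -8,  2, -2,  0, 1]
A Jordan chain for λ = -3 of length 3:
v_1 = (-3, -3, -3, 9, -6)ᵀ
v_2 = (-1, -4, -13, 3, -8)ᵀ
v_3 = (1, 0, 0, 0, 0)ᵀ

Let N = A − (-3)·I. We want v_3 with N^3 v_3 = 0 but N^2 v_3 ≠ 0; then v_{j-1} := N · v_j for j = 3, …, 2.

Pick v_3 = (1, 0, 0, 0, 0)ᵀ.
Then v_2 = N · v_3 = (-1, -4, -13, 3, -8)ᵀ.
Then v_1 = N · v_2 = (-3, -3, -3, 9, -6)ᵀ.

Sanity check: (A − (-3)·I) v_1 = (0, 0, 0, 0, 0)ᵀ = 0. ✓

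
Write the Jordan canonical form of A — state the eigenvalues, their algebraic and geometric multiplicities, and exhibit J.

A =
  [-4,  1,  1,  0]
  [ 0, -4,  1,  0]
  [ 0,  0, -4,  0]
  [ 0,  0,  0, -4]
J_3(-4) ⊕ J_1(-4)

The characteristic polynomial is
  det(x·I − A) = x^4 + 16*x^3 + 96*x^2 + 256*x + 256 = (x + 4)^4

Eigenvalues and multiplicities (the geometric multiplicity of λ is n − rank(A − λI), which equals the number of Jordan blocks for λ):
  λ = -4: algebraic multiplicity = 4, geometric multiplicity = 2

Determining the block sizes for each eigenvalue:
  λ = -4: with am = 4 and gm = 2, the partition is not yet determined (e.g. several partitions of 4 into 2 parts exist). Let N = A − (-4)·I. Computing rank(N^1) = 2, rank(N^2) = 1, rank(N^3) = 0; the number of blocks of size ≥ j is rank(N^{j−1}) − rank(N^j), giving [2, 1, 1]. So we have 1 block(s) of size 3, 1 block(s) of size 1 → block sizes [3, 1]

Assembling the blocks gives a Jordan form
J =
  [-4,  1,  0,  0]
  [ 0, -4,  1,  0]
  [ 0,  0, -4,  0]
  [ 0,  0,  0, -4]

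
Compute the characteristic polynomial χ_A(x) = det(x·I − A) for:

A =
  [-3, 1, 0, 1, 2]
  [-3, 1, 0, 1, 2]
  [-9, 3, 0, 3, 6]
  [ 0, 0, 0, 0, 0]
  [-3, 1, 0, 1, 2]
x^5

Expanding det(x·I − A) (e.g. by cofactor expansion or by noting that A is similar to its Jordan form J, which has the same characteristic polynomial as A) gives
  χ_A(x) = x^5
which factors as x^5. The eigenvalues (with algebraic multiplicities) are λ = 0 with multiplicity 5.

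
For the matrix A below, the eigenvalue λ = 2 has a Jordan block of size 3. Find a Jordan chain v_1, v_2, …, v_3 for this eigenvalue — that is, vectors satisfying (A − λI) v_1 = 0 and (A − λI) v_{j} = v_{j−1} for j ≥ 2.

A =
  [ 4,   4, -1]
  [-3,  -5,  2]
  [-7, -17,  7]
A Jordan chain for λ = 2 of length 3:
v_1 = (-1, 1, 2)ᵀ
v_2 = (2, -3, -7)ᵀ
v_3 = (1, 0, 0)ᵀ

Let N = A − (2)·I. We want v_3 with N^3 v_3 = 0 but N^2 v_3 ≠ 0; then v_{j-1} := N · v_j for j = 3, …, 2.

Pick v_3 = (1, 0, 0)ᵀ.
Then v_2 = N · v_3 = (2, -3, -7)ᵀ.
Then v_1 = N · v_2 = (-1, 1, 2)ᵀ.

Sanity check: (A − (2)·I) v_1 = (0, 0, 0)ᵀ = 0. ✓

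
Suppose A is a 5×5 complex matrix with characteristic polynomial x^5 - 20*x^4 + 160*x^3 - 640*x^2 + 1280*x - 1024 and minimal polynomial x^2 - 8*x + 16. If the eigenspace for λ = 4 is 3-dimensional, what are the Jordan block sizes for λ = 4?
Block sizes for λ = 4: [2, 2, 1]

Step 1 — from the characteristic polynomial, algebraic multiplicity of λ = 4 is 5. From dim ker(A − (4)·I) = 3, there are exactly 3 Jordan blocks for λ = 4.
Step 2 — from the minimal polynomial, the factor (x − 4)^2 tells us the largest block for λ = 4 has size 2.
Step 3 — with total size 5, 3 blocks, and largest block 2, the block sizes (in nonincreasing order) are [2, 2, 1].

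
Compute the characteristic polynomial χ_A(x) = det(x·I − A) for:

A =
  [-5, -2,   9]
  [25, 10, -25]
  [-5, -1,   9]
x^3 - 14*x^2 + 65*x - 100

Expanding det(x·I − A) (e.g. by cofactor expansion or by noting that A is similar to its Jordan form J, which has the same characteristic polynomial as A) gives
  χ_A(x) = x^3 - 14*x^2 + 65*x - 100
which factors as (x - 5)^2*(x - 4). The eigenvalues (with algebraic multiplicities) are λ = 4 with multiplicity 1, λ = 5 with multiplicity 2.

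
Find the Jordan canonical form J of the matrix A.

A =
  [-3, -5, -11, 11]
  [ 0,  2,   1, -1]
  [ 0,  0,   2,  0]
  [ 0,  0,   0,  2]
J_1(-3) ⊕ J_2(2) ⊕ J_1(2)

The characteristic polynomial is
  det(x·I − A) = x^4 - 3*x^3 - 6*x^2 + 28*x - 24 = (x - 2)^3*(x + 3)

Eigenvalues and multiplicities (the geometric multiplicity of λ is n − rank(A − λI), which equals the number of Jordan blocks for λ):
  λ = -3: algebraic multiplicity = 1, geometric multiplicity = 1
  λ = 2: algebraic multiplicity = 3, geometric multiplicity = 2

Determining the block sizes for each eigenvalue:
  λ = -3: one block (gm = 1), so the single block has size am = 1 → block sizes [1]
  λ = 2: 2 blocks summing to 3 forces exactly one block of size 2 and the rest size 1 → block sizes [2, 1]

Assembling the blocks gives a Jordan form
J =
  [-3, 0, 0, 0]
  [ 0, 2, 1, 0]
  [ 0, 0, 2, 0]
  [ 0, 0, 0, 2]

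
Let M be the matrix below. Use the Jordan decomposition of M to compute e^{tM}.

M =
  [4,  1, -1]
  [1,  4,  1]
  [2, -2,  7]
e^{tM} =
  [-t*exp(5*t) + exp(5*t), t*exp(5*t), -t*exp(5*t)]
  [t*exp(5*t), -t*exp(5*t) + exp(5*t), t*exp(5*t)]
  [2*t*exp(5*t), -2*t*exp(5*t), 2*t*exp(5*t) + exp(5*t)]

Strategy: write M = P · J · P⁻¹ where J is a Jordan canonical form, so e^{tM} = P · e^{tJ} · P⁻¹, and e^{tJ} can be computed block-by-block.

M has Jordan form
J =
  [5, 1, 0]
  [0, 5, 0]
  [0, 0, 5]
(up to reordering of blocks).

Per-block formulas:
  For a 1×1 block at λ = 5: exp(t · [5]) = [e^(5t)].
  For a 2×2 Jordan block J_2(5): exp(t · J_2(5)) = e^(5t)·(I + t·N), where N is the 2×2 nilpotent shift.

After assembling e^{tJ} and conjugating by P, we get:

e^{tM} =
  [-t*exp(5*t) + exp(5*t), t*exp(5*t), -t*exp(5*t)]
  [t*exp(5*t), -t*exp(5*t) + exp(5*t), t*exp(5*t)]
  [2*t*exp(5*t), -2*t*exp(5*t), 2*t*exp(5*t) + exp(5*t)]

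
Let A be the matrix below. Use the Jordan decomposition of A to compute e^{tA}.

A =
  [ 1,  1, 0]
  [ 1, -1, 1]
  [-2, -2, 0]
e^{tA} =
  [t^2 + t + 1, t, t^2/2]
  [-t^2 + t, 1 - t, -t^2/2 + t]
  [-2*t^2 - 2*t, -2*t, 1 - t^2]

Strategy: write A = P · J · P⁻¹ where J is a Jordan canonical form, so e^{tA} = P · e^{tJ} · P⁻¹, and e^{tJ} can be computed block-by-block.

A has Jordan form
J =
  [0, 1, 0]
  [0, 0, 1]
  [0, 0, 0]
(up to reordering of blocks).

Per-block formulas:
  For a 3×3 Jordan block J_3(0): exp(t · J_3(0)) = e^(0t)·(I + t·N + (t^2/2)·N^2), where N is the 3×3 nilpotent shift.

After assembling e^{tJ} and conjugating by P, we get:

e^{tA} =
  [t^2 + t + 1, t, t^2/2]
  [-t^2 + t, 1 - t, -t^2/2 + t]
  [-2*t^2 - 2*t, -2*t, 1 - t^2]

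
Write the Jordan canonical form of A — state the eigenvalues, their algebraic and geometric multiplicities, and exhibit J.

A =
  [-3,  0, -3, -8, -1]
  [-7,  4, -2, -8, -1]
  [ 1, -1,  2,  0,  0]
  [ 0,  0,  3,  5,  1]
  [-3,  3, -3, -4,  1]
J_1(-3) ⊕ J_2(3) ⊕ J_2(3)

The characteristic polynomial is
  det(x·I − A) = x^5 - 9*x^4 + 18*x^3 + 54*x^2 - 243*x + 243 = (x - 3)^4*(x + 3)

Eigenvalues and multiplicities (the geometric multiplicity of λ is n − rank(A − λI), which equals the number of Jordan blocks for λ):
  λ = -3: algebraic multiplicity = 1, geometric multiplicity = 1
  λ = 3: algebraic multiplicity = 4, geometric multiplicity = 2

Determining the block sizes for each eigenvalue:
  λ = -3: one block (gm = 1), so the single block has size am = 1 → block sizes [1]
  λ = 3: with am = 4 and gm = 2, the partition is not yet determined (e.g. several partitions of 4 into 2 parts exist). Let N = A − (3)·I. Computing rank(N^1) = 3, rank(N^2) = 1; the number of blocks of size ≥ j is rank(N^{j−1}) − rank(N^j), giving [2, 2]. So we have 2 block(s) of size 2 → block sizes [2, 2]

Assembling the blocks gives a Jordan form
J =
  [-3, 0, 0, 0, 0]
  [ 0, 3, 1, 0, 0]
  [ 0, 0, 3, 0, 0]
  [ 0, 0, 0, 3, 1]
  [ 0, 0, 0, 0, 3]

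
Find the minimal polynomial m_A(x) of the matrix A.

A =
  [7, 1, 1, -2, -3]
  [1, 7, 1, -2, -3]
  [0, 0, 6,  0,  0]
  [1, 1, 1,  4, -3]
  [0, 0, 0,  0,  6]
x^2 - 12*x + 36

The characteristic polynomial is χ_A(x) = (x - 6)^5, so the eigenvalues are known. The minimal polynomial is
  m_A(x) = Π_λ (x − λ)^{k_λ}
where k_λ is the size of the *largest* Jordan block for λ (equivalently, the smallest k with (A − λI)^k v = 0 for every generalised eigenvector v of λ).

  λ = 6: largest Jordan block has size 2, contributing (x − 6)^2

So m_A(x) = (x - 6)^2 = x^2 - 12*x + 36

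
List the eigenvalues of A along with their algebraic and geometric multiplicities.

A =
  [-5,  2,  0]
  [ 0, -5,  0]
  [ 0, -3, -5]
λ = -5: alg = 3, geom = 2

Step 1 — factor the characteristic polynomial to read off the algebraic multiplicities:
  χ_A(x) = (x + 5)^3

Step 2 — compute geometric multiplicities via the rank-nullity identity g(λ) = n − rank(A − λI):
  rank(A − (-5)·I) = 1, so dim ker(A − (-5)·I) = n − 1 = 2

Summary:
  λ = -5: algebraic multiplicity = 3, geometric multiplicity = 2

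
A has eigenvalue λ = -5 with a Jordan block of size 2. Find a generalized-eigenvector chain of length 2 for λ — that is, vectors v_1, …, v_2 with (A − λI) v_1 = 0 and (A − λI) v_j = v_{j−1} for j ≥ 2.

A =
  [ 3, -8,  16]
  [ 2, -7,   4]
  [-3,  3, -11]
A Jordan chain for λ = -5 of length 2:
v_1 = (8, 2, -3)ᵀ
v_2 = (1, 0, 0)ᵀ

Let N = A − (-5)·I. We want v_2 with N^2 v_2 = 0 but N^1 v_2 ≠ 0; then v_{j-1} := N · v_j for j = 2, …, 2.

Pick v_2 = (1, 0, 0)ᵀ.
Then v_1 = N · v_2 = (8, 2, -3)ᵀ.

Sanity check: (A − (-5)·I) v_1 = (0, 0, 0)ᵀ = 0. ✓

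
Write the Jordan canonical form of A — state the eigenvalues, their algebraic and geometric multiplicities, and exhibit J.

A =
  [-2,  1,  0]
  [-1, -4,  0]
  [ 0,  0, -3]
J_2(-3) ⊕ J_1(-3)

The characteristic polynomial is
  det(x·I − A) = x^3 + 9*x^2 + 27*x + 27 = (x + 3)^3

Eigenvalues and multiplicities (the geometric multiplicity of λ is n − rank(A − λI), which equals the number of Jordan blocks for λ):
  λ = -3: algebraic multiplicity = 3, geometric multiplicity = 2

Determining the block sizes for each eigenvalue:
  λ = -3: 2 blocks summing to 3 forces exactly one block of size 2 and the rest size 1 → block sizes [2, 1]

Assembling the blocks gives a Jordan form
J =
  [-3,  1,  0]
  [ 0, -3,  0]
  [ 0,  0, -3]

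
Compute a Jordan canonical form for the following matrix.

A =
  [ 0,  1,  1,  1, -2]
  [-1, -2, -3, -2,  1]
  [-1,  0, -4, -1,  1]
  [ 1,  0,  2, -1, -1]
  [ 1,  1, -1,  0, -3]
J_3(-2) ⊕ J_2(-2)

The characteristic polynomial is
  det(x·I − A) = x^5 + 10*x^4 + 40*x^3 + 80*x^2 + 80*x + 32 = (x + 2)^5

Eigenvalues and multiplicities (the geometric multiplicity of λ is n − rank(A − λI), which equals the number of Jordan blocks for λ):
  λ = -2: algebraic multiplicity = 5, geometric multiplicity = 2

Determining the block sizes for each eigenvalue:
  λ = -2: with am = 5 and gm = 2, the partition is not yet determined (e.g. several partitions of 5 into 2 parts exist). Let N = A − (-2)·I. Computing rank(N^1) = 3, rank(N^2) = 1, rank(N^3) = 0; the number of blocks of size ≥ j is rank(N^{j−1}) − rank(N^j), giving [2, 2, 1]. So we have 1 block(s) of size 3, 1 block(s) of size 2 → block sizes [3, 2]

Assembling the blocks gives a Jordan form
J =
  [-2,  1,  0,  0,  0]
  [ 0, -2,  1,  0,  0]
  [ 0,  0, -2,  0,  0]
  [ 0,  0,  0, -2,  1]
  [ 0,  0,  0,  0, -2]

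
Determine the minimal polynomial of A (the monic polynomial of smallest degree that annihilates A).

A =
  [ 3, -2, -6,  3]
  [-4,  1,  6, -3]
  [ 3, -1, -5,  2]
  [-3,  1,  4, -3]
x^3 + 3*x^2 + 3*x + 1

The characteristic polynomial is χ_A(x) = (x + 1)^4, so the eigenvalues are known. The minimal polynomial is
  m_A(x) = Π_λ (x − λ)^{k_λ}
where k_λ is the size of the *largest* Jordan block for λ (equivalently, the smallest k with (A − λI)^k v = 0 for every generalised eigenvector v of λ).

  λ = -1: largest Jordan block has size 3, contributing (x + 1)^3

So m_A(x) = (x + 1)^3 = x^3 + 3*x^2 + 3*x + 1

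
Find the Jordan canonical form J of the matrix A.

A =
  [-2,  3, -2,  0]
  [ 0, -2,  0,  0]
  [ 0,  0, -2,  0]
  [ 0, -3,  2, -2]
J_2(-2) ⊕ J_1(-2) ⊕ J_1(-2)

The characteristic polynomial is
  det(x·I − A) = x^4 + 8*x^3 + 24*x^2 + 32*x + 16 = (x + 2)^4

Eigenvalues and multiplicities (the geometric multiplicity of λ is n − rank(A − λI), which equals the number of Jordan blocks for λ):
  λ = -2: algebraic multiplicity = 4, geometric multiplicity = 3

Determining the block sizes for each eigenvalue:
  λ = -2: 3 blocks summing to 4 forces exactly one block of size 2 and the rest size 1 → block sizes [2, 1, 1]

Assembling the blocks gives a Jordan form
J =
  [-2,  1,  0,  0]
  [ 0, -2,  0,  0]
  [ 0,  0, -2,  0]
  [ 0,  0,  0, -2]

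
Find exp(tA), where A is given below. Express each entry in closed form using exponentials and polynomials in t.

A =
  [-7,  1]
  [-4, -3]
e^{tA} =
  [-2*t*exp(-5*t) + exp(-5*t), t*exp(-5*t)]
  [-4*t*exp(-5*t), 2*t*exp(-5*t) + exp(-5*t)]

Strategy: write A = P · J · P⁻¹ where J is a Jordan canonical form, so e^{tA} = P · e^{tJ} · P⁻¹, and e^{tJ} can be computed block-by-block.

A has Jordan form
J =
  [-5,  1]
  [ 0, -5]
(up to reordering of blocks).

Per-block formulas:
  For a 2×2 Jordan block J_2(-5): exp(t · J_2(-5)) = e^(-5t)·(I + t·N), where N is the 2×2 nilpotent shift.

After assembling e^{tJ} and conjugating by P, we get:

e^{tA} =
  [-2*t*exp(-5*t) + exp(-5*t), t*exp(-5*t)]
  [-4*t*exp(-5*t), 2*t*exp(-5*t) + exp(-5*t)]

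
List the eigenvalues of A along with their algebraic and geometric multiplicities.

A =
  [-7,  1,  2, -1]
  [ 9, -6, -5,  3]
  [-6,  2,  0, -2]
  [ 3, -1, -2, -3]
λ = -4: alg = 4, geom = 2

Step 1 — factor the characteristic polynomial to read off the algebraic multiplicities:
  χ_A(x) = (x + 4)^4

Step 2 — compute geometric multiplicities via the rank-nullity identity g(λ) = n − rank(A − λI):
  rank(A − (-4)·I) = 2, so dim ker(A − (-4)·I) = n − 2 = 2

Summary:
  λ = -4: algebraic multiplicity = 4, geometric multiplicity = 2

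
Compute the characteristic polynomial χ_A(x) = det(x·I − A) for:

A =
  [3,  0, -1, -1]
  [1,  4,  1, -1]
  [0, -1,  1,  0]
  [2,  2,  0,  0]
x^4 - 8*x^3 + 24*x^2 - 32*x + 16

Expanding det(x·I − A) (e.g. by cofactor expansion or by noting that A is similar to its Jordan form J, which has the same characteristic polynomial as A) gives
  χ_A(x) = x^4 - 8*x^3 + 24*x^2 - 32*x + 16
which factors as (x - 2)^4. The eigenvalues (with algebraic multiplicities) are λ = 2 with multiplicity 4.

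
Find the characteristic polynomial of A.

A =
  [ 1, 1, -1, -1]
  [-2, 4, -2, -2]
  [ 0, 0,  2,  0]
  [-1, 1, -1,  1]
x^4 - 8*x^3 + 24*x^2 - 32*x + 16

Expanding det(x·I − A) (e.g. by cofactor expansion or by noting that A is similar to its Jordan form J, which has the same characteristic polynomial as A) gives
  χ_A(x) = x^4 - 8*x^3 + 24*x^2 - 32*x + 16
which factors as (x - 2)^4. The eigenvalues (with algebraic multiplicities) are λ = 2 with multiplicity 4.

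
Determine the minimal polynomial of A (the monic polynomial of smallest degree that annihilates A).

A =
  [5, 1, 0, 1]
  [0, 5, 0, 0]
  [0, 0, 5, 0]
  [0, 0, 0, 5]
x^2 - 10*x + 25

The characteristic polynomial is χ_A(x) = (x - 5)^4, so the eigenvalues are known. The minimal polynomial is
  m_A(x) = Π_λ (x − λ)^{k_λ}
where k_λ is the size of the *largest* Jordan block for λ (equivalently, the smallest k with (A − λI)^k v = 0 for every generalised eigenvector v of λ).

  λ = 5: largest Jordan block has size 2, contributing (x − 5)^2

So m_A(x) = (x - 5)^2 = x^2 - 10*x + 25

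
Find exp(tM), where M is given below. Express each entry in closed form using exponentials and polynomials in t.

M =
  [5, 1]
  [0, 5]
e^{tM} =
  [exp(5*t), t*exp(5*t)]
  [0, exp(5*t)]

Strategy: write M = P · J · P⁻¹ where J is a Jordan canonical form, so e^{tM} = P · e^{tJ} · P⁻¹, and e^{tJ} can be computed block-by-block.

M has Jordan form
J =
  [5, 1]
  [0, 5]
(up to reordering of blocks).

Per-block formulas:
  For a 2×2 Jordan block J_2(5): exp(t · J_2(5)) = e^(5t)·(I + t·N), where N is the 2×2 nilpotent shift.

After assembling e^{tJ} and conjugating by P, we get:

e^{tM} =
  [exp(5*t), t*exp(5*t)]
  [0, exp(5*t)]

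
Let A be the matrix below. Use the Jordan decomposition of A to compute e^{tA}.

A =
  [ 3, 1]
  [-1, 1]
e^{tA} =
  [t*exp(2*t) + exp(2*t), t*exp(2*t)]
  [-t*exp(2*t), -t*exp(2*t) + exp(2*t)]

Strategy: write A = P · J · P⁻¹ where J is a Jordan canonical form, so e^{tA} = P · e^{tJ} · P⁻¹, and e^{tJ} can be computed block-by-block.

A has Jordan form
J =
  [2, 1]
  [0, 2]
(up to reordering of blocks).

Per-block formulas:
  For a 2×2 Jordan block J_2(2): exp(t · J_2(2)) = e^(2t)·(I + t·N), where N is the 2×2 nilpotent shift.

After assembling e^{tJ} and conjugating by P, we get:

e^{tA} =
  [t*exp(2*t) + exp(2*t), t*exp(2*t)]
  [-t*exp(2*t), -t*exp(2*t) + exp(2*t)]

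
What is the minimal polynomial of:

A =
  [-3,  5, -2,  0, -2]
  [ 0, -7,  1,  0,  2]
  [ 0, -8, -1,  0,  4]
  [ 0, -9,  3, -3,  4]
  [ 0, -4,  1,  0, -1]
x^3 + 9*x^2 + 27*x + 27

The characteristic polynomial is χ_A(x) = (x + 3)^5, so the eigenvalues are known. The minimal polynomial is
  m_A(x) = Π_λ (x − λ)^{k_λ}
where k_λ is the size of the *largest* Jordan block for λ (equivalently, the smallest k with (A − λI)^k v = 0 for every generalised eigenvector v of λ).

  λ = -3: largest Jordan block has size 3, contributing (x + 3)^3

So m_A(x) = (x + 3)^3 = x^3 + 9*x^2 + 27*x + 27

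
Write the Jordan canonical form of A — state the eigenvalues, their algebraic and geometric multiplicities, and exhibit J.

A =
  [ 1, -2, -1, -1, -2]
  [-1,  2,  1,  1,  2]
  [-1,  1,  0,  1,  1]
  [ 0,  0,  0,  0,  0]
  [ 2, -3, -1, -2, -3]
J_3(0) ⊕ J_1(0) ⊕ J_1(0)

The characteristic polynomial is
  det(x·I − A) = x^5

Eigenvalues and multiplicities (the geometric multiplicity of λ is n − rank(A − λI), which equals the number of Jordan blocks for λ):
  λ = 0: algebraic multiplicity = 5, geometric multiplicity = 3

Determining the block sizes for each eigenvalue:
  λ = 0: with am = 5 and gm = 3, the partition is not yet determined (e.g. several partitions of 5 into 3 parts exist). Let N = A − (0)·I. Computing rank(N^1) = 2, rank(N^2) = 1, rank(N^3) = 0; the number of blocks of size ≥ j is rank(N^{j−1}) − rank(N^j), giving [3, 1, 1]. So we have 1 block(s) of size 3, 2 block(s) of size 1 → block sizes [3, 1, 1]

Assembling the blocks gives a Jordan form
J =
  [0, 1, 0, 0, 0]
  [0, 0, 1, 0, 0]
  [0, 0, 0, 0, 0]
  [0, 0, 0, 0, 0]
  [0, 0, 0, 0, 0]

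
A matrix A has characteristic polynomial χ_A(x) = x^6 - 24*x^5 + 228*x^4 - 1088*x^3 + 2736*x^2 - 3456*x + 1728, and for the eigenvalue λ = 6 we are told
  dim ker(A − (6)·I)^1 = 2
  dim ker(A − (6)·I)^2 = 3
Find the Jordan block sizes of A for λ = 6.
Block sizes for λ = 6: [2, 1]

From the dimensions of kernels of powers, the number of Jordan blocks of size at least j is d_j − d_{j−1} where d_j = dim ker(N^j) (with d_0 = 0). Computing the differences gives [2, 1].
The number of blocks of size exactly k is (#blocks of size ≥ k) − (#blocks of size ≥ k + 1), so the partition is: 1 block(s) of size 1, 1 block(s) of size 2.
In nonincreasing order the block sizes are [2, 1].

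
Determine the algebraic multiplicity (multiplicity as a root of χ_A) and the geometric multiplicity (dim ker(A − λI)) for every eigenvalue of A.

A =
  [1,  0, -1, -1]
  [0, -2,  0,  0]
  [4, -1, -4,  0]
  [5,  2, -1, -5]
λ = -4: alg = 1, geom = 1; λ = -2: alg = 3, geom = 1

Step 1 — factor the characteristic polynomial to read off the algebraic multiplicities:
  χ_A(x) = (x + 2)^3*(x + 4)

Step 2 — compute geometric multiplicities via the rank-nullity identity g(λ) = n − rank(A − λI):
  rank(A − (-4)·I) = 3, so dim ker(A − (-4)·I) = n − 3 = 1
  rank(A − (-2)·I) = 3, so dim ker(A − (-2)·I) = n − 3 = 1

Summary:
  λ = -4: algebraic multiplicity = 1, geometric multiplicity = 1
  λ = -2: algebraic multiplicity = 3, geometric multiplicity = 1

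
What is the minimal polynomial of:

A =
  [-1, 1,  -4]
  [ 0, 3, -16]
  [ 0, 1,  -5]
x^2 + 2*x + 1

The characteristic polynomial is χ_A(x) = (x + 1)^3, so the eigenvalues are known. The minimal polynomial is
  m_A(x) = Π_λ (x − λ)^{k_λ}
where k_λ is the size of the *largest* Jordan block for λ (equivalently, the smallest k with (A − λI)^k v = 0 for every generalised eigenvector v of λ).

  λ = -1: largest Jordan block has size 2, contributing (x + 1)^2

So m_A(x) = (x + 1)^2 = x^2 + 2*x + 1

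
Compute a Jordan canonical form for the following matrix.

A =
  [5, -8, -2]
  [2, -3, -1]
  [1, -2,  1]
J_3(1)

The characteristic polynomial is
  det(x·I − A) = x^3 - 3*x^2 + 3*x - 1 = (x - 1)^3

Eigenvalues and multiplicities (the geometric multiplicity of λ is n − rank(A − λI), which equals the number of Jordan blocks for λ):
  λ = 1: algebraic multiplicity = 3, geometric multiplicity = 1

Determining the block sizes for each eigenvalue:
  λ = 1: one block (gm = 1), so the single block has size am = 3 → block sizes [3]

Assembling the blocks gives a Jordan form
J =
  [1, 1, 0]
  [0, 1, 1]
  [0, 0, 1]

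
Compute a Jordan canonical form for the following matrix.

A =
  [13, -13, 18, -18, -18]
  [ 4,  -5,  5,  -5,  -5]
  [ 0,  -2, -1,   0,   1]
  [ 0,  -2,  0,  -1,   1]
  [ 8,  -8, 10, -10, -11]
J_3(-1) ⊕ J_2(-1)

The characteristic polynomial is
  det(x·I − A) = x^5 + 5*x^4 + 10*x^3 + 10*x^2 + 5*x + 1 = (x + 1)^5

Eigenvalues and multiplicities (the geometric multiplicity of λ is n − rank(A − λI), which equals the number of Jordan blocks for λ):
  λ = -1: algebraic multiplicity = 5, geometric multiplicity = 2

Determining the block sizes for each eigenvalue:
  λ = -1: with am = 5 and gm = 2, the partition is not yet determined (e.g. several partitions of 5 into 2 parts exist). Let N = A − (-1)·I. Computing rank(N^1) = 3, rank(N^2) = 1, rank(N^3) = 0; the number of blocks of size ≥ j is rank(N^{j−1}) − rank(N^j), giving [2, 2, 1]. So we have 1 block(s) of size 3, 1 block(s) of size 2 → block sizes [3, 2]

Assembling the blocks gives a Jordan form
J =
  [-1,  1,  0,  0,  0]
  [ 0, -1,  1,  0,  0]
  [ 0,  0, -1,  0,  0]
  [ 0,  0,  0, -1,  1]
  [ 0,  0,  0,  0, -1]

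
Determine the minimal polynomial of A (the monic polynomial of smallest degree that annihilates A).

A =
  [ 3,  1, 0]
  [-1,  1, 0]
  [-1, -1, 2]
x^2 - 4*x + 4

The characteristic polynomial is χ_A(x) = (x - 2)^3, so the eigenvalues are known. The minimal polynomial is
  m_A(x) = Π_λ (x − λ)^{k_λ}
where k_λ is the size of the *largest* Jordan block for λ (equivalently, the smallest k with (A − λI)^k v = 0 for every generalised eigenvector v of λ).

  λ = 2: largest Jordan block has size 2, contributing (x − 2)^2

So m_A(x) = (x - 2)^2 = x^2 - 4*x + 4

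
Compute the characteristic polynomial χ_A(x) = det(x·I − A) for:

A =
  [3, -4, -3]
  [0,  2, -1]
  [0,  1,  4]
x^3 - 9*x^2 + 27*x - 27

Expanding det(x·I − A) (e.g. by cofactor expansion or by noting that A is similar to its Jordan form J, which has the same characteristic polynomial as A) gives
  χ_A(x) = x^3 - 9*x^2 + 27*x - 27
which factors as (x - 3)^3. The eigenvalues (with algebraic multiplicities) are λ = 3 with multiplicity 3.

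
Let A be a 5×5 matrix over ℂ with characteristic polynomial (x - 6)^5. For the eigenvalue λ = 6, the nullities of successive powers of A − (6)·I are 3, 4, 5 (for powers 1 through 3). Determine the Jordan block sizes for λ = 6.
Block sizes for λ = 6: [3, 1, 1]

From the dimensions of kernels of powers, the number of Jordan blocks of size at least j is d_j − d_{j−1} where d_j = dim ker(N^j) (with d_0 = 0). Computing the differences gives [3, 1, 1].
The number of blocks of size exactly k is (#blocks of size ≥ k) − (#blocks of size ≥ k + 1), so the partition is: 2 block(s) of size 1, 1 block(s) of size 3.
In nonincreasing order the block sizes are [3, 1, 1].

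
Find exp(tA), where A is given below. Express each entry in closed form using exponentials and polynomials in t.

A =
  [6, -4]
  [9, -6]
e^{tA} =
  [6*t + 1, -4*t]
  [9*t, 1 - 6*t]

Strategy: write A = P · J · P⁻¹ where J is a Jordan canonical form, so e^{tA} = P · e^{tJ} · P⁻¹, and e^{tJ} can be computed block-by-block.

A has Jordan form
J =
  [0, 1]
  [0, 0]
(up to reordering of blocks).

Per-block formulas:
  For a 2×2 Jordan block J_2(0): exp(t · J_2(0)) = e^(0t)·(I + t·N), where N is the 2×2 nilpotent shift.

After assembling e^{tJ} and conjugating by P, we get:

e^{tA} =
  [6*t + 1, -4*t]
  [9*t, 1 - 6*t]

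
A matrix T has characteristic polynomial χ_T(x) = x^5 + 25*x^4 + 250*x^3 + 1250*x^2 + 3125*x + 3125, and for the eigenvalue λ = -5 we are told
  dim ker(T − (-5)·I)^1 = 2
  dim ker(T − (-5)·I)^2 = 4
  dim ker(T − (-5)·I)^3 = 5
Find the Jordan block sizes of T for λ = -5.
Block sizes for λ = -5: [3, 2]

From the dimensions of kernels of powers, the number of Jordan blocks of size at least j is d_j − d_{j−1} where d_j = dim ker(N^j) (with d_0 = 0). Computing the differences gives [2, 2, 1].
The number of blocks of size exactly k is (#blocks of size ≥ k) − (#blocks of size ≥ k + 1), so the partition is: 1 block(s) of size 2, 1 block(s) of size 3.
In nonincreasing order the block sizes are [3, 2].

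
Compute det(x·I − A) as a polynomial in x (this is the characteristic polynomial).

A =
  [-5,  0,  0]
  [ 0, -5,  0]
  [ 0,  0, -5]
x^3 + 15*x^2 + 75*x + 125

Expanding det(x·I − A) (e.g. by cofactor expansion or by noting that A is similar to its Jordan form J, which has the same characteristic polynomial as A) gives
  χ_A(x) = x^3 + 15*x^2 + 75*x + 125
which factors as (x + 5)^3. The eigenvalues (with algebraic multiplicities) are λ = -5 with multiplicity 3.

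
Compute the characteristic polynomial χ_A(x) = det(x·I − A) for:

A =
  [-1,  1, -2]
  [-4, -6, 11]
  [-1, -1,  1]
x^3 + 6*x^2 + 12*x + 8

Expanding det(x·I − A) (e.g. by cofactor expansion or by noting that A is similar to its Jordan form J, which has the same characteristic polynomial as A) gives
  χ_A(x) = x^3 + 6*x^2 + 12*x + 8
which factors as (x + 2)^3. The eigenvalues (with algebraic multiplicities) are λ = -2 with multiplicity 3.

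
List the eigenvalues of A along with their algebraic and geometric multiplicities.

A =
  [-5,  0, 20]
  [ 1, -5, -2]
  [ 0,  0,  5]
λ = -5: alg = 2, geom = 1; λ = 5: alg = 1, geom = 1

Step 1 — factor the characteristic polynomial to read off the algebraic multiplicities:
  χ_A(x) = (x - 5)*(x + 5)^2

Step 2 — compute geometric multiplicities via the rank-nullity identity g(λ) = n − rank(A − λI):
  rank(A − (-5)·I) = 2, so dim ker(A − (-5)·I) = n − 2 = 1
  rank(A − (5)·I) = 2, so dim ker(A − (5)·I) = n − 2 = 1

Summary:
  λ = -5: algebraic multiplicity = 2, geometric multiplicity = 1
  λ = 5: algebraic multiplicity = 1, geometric multiplicity = 1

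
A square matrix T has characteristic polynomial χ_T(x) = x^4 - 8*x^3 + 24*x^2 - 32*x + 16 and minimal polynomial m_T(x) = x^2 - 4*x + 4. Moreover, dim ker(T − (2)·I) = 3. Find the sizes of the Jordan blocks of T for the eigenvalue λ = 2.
Block sizes for λ = 2: [2, 1, 1]

Step 1 — from the characteristic polynomial, algebraic multiplicity of λ = 2 is 4. From dim ker(T − (2)·I) = 3, there are exactly 3 Jordan blocks for λ = 2.
Step 2 — from the minimal polynomial, the factor (x − 2)^2 tells us the largest block for λ = 2 has size 2.
Step 3 — with total size 4, 3 blocks, and largest block 2, the block sizes (in nonincreasing order) are [2, 1, 1].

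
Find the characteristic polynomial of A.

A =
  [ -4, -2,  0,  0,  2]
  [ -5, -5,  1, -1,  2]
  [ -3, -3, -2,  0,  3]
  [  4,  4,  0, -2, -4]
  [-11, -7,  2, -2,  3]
x^5 + 10*x^4 + 40*x^3 + 80*x^2 + 80*x + 32

Expanding det(x·I − A) (e.g. by cofactor expansion or by noting that A is similar to its Jordan form J, which has the same characteristic polynomial as A) gives
  χ_A(x) = x^5 + 10*x^4 + 40*x^3 + 80*x^2 + 80*x + 32
which factors as (x + 2)^5. The eigenvalues (with algebraic multiplicities) are λ = -2 with multiplicity 5.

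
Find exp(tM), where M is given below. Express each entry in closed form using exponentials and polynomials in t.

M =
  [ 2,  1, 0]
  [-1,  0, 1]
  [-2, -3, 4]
e^{tM} =
  [-t^2*exp(2*t)/2 + exp(2*t), -t^2*exp(2*t) + t*exp(2*t), t^2*exp(2*t)/2]
  [-t*exp(2*t), -2*t*exp(2*t) + exp(2*t), t*exp(2*t)]
  [-t^2*exp(2*t)/2 - 2*t*exp(2*t), -t^2*exp(2*t) - 3*t*exp(2*t), t^2*exp(2*t)/2 + 2*t*exp(2*t) + exp(2*t)]

Strategy: write M = P · J · P⁻¹ where J is a Jordan canonical form, so e^{tM} = P · e^{tJ} · P⁻¹, and e^{tJ} can be computed block-by-block.

M has Jordan form
J =
  [2, 1, 0]
  [0, 2, 1]
  [0, 0, 2]
(up to reordering of blocks).

Per-block formulas:
  For a 3×3 Jordan block J_3(2): exp(t · J_3(2)) = e^(2t)·(I + t·N + (t^2/2)·N^2), where N is the 3×3 nilpotent shift.

After assembling e^{tJ} and conjugating by P, we get:

e^{tM} =
  [-t^2*exp(2*t)/2 + exp(2*t), -t^2*exp(2*t) + t*exp(2*t), t^2*exp(2*t)/2]
  [-t*exp(2*t), -2*t*exp(2*t) + exp(2*t), t*exp(2*t)]
  [-t^2*exp(2*t)/2 - 2*t*exp(2*t), -t^2*exp(2*t) - 3*t*exp(2*t), t^2*exp(2*t)/2 + 2*t*exp(2*t) + exp(2*t)]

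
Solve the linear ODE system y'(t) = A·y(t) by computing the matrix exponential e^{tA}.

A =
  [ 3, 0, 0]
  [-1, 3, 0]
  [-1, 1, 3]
e^{tA} =
  [exp(3*t), 0, 0]
  [-t*exp(3*t), exp(3*t), 0]
  [-t^2*exp(3*t)/2 - t*exp(3*t), t*exp(3*t), exp(3*t)]

Strategy: write A = P · J · P⁻¹ where J is a Jordan canonical form, so e^{tA} = P · e^{tJ} · P⁻¹, and e^{tJ} can be computed block-by-block.

A has Jordan form
J =
  [3, 1, 0]
  [0, 3, 1]
  [0, 0, 3]
(up to reordering of blocks).

Per-block formulas:
  For a 3×3 Jordan block J_3(3): exp(t · J_3(3)) = e^(3t)·(I + t·N + (t^2/2)·N^2), where N is the 3×3 nilpotent shift.

After assembling e^{tJ} and conjugating by P, we get:

e^{tA} =
  [exp(3*t), 0, 0]
  [-t*exp(3*t), exp(3*t), 0]
  [-t^2*exp(3*t)/2 - t*exp(3*t), t*exp(3*t), exp(3*t)]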